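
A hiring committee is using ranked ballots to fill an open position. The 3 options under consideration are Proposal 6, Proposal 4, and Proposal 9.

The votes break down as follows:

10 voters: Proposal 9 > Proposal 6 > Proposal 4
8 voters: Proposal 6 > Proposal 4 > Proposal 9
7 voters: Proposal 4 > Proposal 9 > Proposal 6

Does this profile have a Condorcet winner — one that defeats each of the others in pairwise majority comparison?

No

Head-to-head results (25 voters total):
Proposal 6 vs Proposal 4: Proposal 6 wins 18–7.
Proposal 6 vs Proposal 9: Proposal 9 wins 17–8.
Proposal 4 vs Proposal 9: Proposal 4 wins 15–10.
No candidate beats all others: Proposal 6 beats Proposal 4 beats Proposal 9 beats Proposal 6, a majority cycle.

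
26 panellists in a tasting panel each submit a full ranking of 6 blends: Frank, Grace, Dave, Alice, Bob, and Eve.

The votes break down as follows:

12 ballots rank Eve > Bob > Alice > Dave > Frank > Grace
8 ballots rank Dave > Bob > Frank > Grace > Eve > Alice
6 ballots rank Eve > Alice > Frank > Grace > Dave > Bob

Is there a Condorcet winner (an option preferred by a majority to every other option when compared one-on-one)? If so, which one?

Eve

Head-to-head results (26 voters total):
Frank vs Grace: Frank wins 26–0.
Frank vs Dave: Dave wins 20–6.
Frank vs Alice: Alice wins 18–8.
Frank vs Bob: Bob wins 20–6.
Frank vs Eve: Eve wins 18–8.
Grace vs Dave: Dave wins 20–6.
Grace vs Alice: Alice wins 18–8.
Grace vs Bob: Bob wins 20–6.
Grace vs Eve: Eve wins 18–8.
Dave vs Alice: Alice wins 18–8.
Dave vs Bob: Dave wins 14–12.
Dave vs Eve: Eve wins 18–8.
Alice vs Bob: Bob wins 20–6.
Alice vs Eve: Eve wins 26–0.
Bob vs Eve: Eve wins 18–8.
Eve beats each rival — Frank (18–8), Grace (18–8), Dave (18–8), Alice (26–0), Bob (18–8) — so Eve is the Condorcet winner.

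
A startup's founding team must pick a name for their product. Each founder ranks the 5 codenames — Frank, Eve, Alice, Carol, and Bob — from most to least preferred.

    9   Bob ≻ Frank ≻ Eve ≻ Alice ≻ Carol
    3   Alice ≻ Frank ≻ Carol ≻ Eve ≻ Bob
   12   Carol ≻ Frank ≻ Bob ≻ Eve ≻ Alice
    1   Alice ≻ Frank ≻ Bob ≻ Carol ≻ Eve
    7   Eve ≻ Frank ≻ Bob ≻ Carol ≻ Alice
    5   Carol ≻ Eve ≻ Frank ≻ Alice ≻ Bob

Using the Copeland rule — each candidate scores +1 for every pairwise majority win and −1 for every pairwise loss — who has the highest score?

Pairwise results:
  Frank vs Eve: Frank wins 25–12.
  Frank vs Alice: Frank wins 33–4.
  Frank vs Carol: Frank wins 20–17.
  Frank vs Bob: Frank wins 28–9.
  Eve vs Alice: Eve wins 33–4.
  Eve vs Carol: Carol wins 21–16.
  Eve vs Bob: Bob wins 22–15.
  Alice vs Carol: Carol wins 24–13.
  Alice vs Bob: Bob wins 28–9.
  Carol vs Bob: Carol wins 20–17.
Copeland scores (wins − losses):
  Frank: 4 − 0 = 4
  Eve: 1 − 3 = -2
  Alice: 0 − 4 = -4
  Carol: 3 − 1 = 2
  Bob: 2 − 2 = 0
Frank has the best Copeland score.

Frank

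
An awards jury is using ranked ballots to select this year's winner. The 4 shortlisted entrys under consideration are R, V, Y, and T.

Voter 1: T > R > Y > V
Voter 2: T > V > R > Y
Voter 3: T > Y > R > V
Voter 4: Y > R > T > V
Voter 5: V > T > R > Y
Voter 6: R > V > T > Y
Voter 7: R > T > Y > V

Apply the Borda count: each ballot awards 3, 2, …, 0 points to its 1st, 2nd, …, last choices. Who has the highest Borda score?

Borda scores:
  R: 2 + 1 + 1 + 2 + 1 + 3 + 3 = 13
  V: 0 + 2 + 0 + 0 + 3 + 2 + 0 = 7
  Y: 1 + 0 + 2 + 3 + 0 + 0 + 1 = 7
  T: 3 + 3 + 3 + 1 + 2 + 1 + 2 = 15
T has the highest total.

T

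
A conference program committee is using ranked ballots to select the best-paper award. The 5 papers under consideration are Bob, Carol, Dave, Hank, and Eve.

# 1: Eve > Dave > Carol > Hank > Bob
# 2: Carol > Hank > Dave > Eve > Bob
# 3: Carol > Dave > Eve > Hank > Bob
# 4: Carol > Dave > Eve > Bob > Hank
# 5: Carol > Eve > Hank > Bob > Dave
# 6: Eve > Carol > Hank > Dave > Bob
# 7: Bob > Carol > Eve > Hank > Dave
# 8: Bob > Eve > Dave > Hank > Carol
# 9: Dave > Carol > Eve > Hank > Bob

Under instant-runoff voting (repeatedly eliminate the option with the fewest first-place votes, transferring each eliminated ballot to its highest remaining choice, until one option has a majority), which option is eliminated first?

Hank

Round 1: Carol 4, Bob 2, Eve 2, Dave 1, Hank 0. Hank has the fewest and is eliminated.
Round 2: Carol 4, Bob 2, Eve 2, Dave 1. Dave has the fewest and is eliminated.
Round 3: Carol 5, Bob 2, Eve 2. Carol has a majority.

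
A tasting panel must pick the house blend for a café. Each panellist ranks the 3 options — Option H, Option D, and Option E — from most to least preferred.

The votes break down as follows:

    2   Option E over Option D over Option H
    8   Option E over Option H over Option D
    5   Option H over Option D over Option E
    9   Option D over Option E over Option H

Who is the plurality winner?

Option E

First-place vote totals:
  Option H: 5
  Option D: 9
  Option E: 10
Option E has the most first-place votes.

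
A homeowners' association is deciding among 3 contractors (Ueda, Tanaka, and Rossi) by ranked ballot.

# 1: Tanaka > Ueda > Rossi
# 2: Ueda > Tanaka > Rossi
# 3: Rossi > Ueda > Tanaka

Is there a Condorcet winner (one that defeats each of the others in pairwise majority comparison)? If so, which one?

Ueda

Head-to-head results (3 voters total):
Ueda vs Tanaka: Ueda wins 2–1.
Ueda vs Rossi: Ueda wins 2–1.
Tanaka vs Rossi: Tanaka wins 2–1.
Ueda beats each rival — Tanaka (2–1), Rossi (2–1) — so Ueda is the Condorcet winner.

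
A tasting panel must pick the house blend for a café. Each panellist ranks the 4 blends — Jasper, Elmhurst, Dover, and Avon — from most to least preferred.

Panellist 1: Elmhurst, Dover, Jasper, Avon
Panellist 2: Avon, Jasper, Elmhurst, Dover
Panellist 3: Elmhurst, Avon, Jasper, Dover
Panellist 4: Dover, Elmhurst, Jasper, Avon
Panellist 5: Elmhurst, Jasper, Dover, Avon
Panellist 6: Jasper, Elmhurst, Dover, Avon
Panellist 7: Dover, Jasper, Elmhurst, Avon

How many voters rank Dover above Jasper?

3

Ballots ranking Dover above Jasper: 3.
Ballots ranking Jasper above Dover: 4.
So 3 of 7 voters prefer Dover to Jasper.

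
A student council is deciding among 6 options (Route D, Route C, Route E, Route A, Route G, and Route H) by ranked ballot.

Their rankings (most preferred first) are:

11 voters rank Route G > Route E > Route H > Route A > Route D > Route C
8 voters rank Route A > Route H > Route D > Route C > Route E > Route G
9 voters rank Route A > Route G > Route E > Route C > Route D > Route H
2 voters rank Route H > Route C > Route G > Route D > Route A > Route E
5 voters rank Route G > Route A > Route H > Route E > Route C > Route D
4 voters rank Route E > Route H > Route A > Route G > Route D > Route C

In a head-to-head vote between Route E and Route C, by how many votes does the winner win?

Ballots ranking Route E above Route C: 11+9+5+4 = 29.
Ballots ranking Route C above Route E: 8+2 = 10.
Route E wins 29–10, a margin of 19.

19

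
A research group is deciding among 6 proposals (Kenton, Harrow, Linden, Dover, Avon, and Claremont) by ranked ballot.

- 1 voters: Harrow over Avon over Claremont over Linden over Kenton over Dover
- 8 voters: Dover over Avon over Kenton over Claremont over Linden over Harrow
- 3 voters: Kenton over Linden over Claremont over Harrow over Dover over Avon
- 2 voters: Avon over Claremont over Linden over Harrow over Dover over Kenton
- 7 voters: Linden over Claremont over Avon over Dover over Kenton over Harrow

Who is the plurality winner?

First-place vote totals:
  Kenton: 3
  Harrow: 1
  Linden: 7
  Dover: 8
  Avon: 2
  Claremont: 0
Dover has the most first-place votes.

Dover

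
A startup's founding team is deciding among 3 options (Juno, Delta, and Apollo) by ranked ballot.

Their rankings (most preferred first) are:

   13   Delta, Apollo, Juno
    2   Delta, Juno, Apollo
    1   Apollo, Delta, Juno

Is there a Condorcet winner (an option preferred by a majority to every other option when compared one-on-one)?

Head-to-head results (16 voters total):
Juno vs Delta: Delta wins 16–0.
Juno vs Apollo: Apollo wins 14–2.
Delta vs Apollo: Delta wins 15–1.
Delta beats each rival — Juno (16–0), Apollo (15–1) — so Delta is the Condorcet winner.

Yes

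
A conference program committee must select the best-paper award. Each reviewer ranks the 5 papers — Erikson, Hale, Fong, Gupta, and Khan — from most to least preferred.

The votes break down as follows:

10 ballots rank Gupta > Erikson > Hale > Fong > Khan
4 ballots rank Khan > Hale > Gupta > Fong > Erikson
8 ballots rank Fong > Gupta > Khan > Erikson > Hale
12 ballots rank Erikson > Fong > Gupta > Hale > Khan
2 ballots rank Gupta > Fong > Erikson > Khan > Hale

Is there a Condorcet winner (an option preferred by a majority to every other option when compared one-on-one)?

No

Head-to-head results (36 voters total):
Erikson vs Hale: Erikson wins 32–4.
Erikson vs Fong: Erikson wins 22–14.
Erikson vs Gupta: Gupta wins 24–12.
Erikson vs Khan: Erikson wins 24–12.
Hale vs Fong: Fong wins 22–14.
Hale vs Gupta: Gupta wins 32–4.
Hale vs Khan: Hale wins 22–14.
Fong vs Gupta: Fong wins 20–16.
Fong vs Khan: Fong wins 32–4.
Gupta vs Khan: Gupta wins 32–4.
No candidate beats all others: Erikson beats Fong beats Gupta beats Erikson, a majority cycle.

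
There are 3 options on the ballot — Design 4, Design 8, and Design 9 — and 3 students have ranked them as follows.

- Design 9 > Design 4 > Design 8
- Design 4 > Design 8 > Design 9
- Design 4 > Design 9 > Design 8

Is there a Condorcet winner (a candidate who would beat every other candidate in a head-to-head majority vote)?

Head-to-head results (3 voters total):
Design 4 vs Design 8: Design 4 wins 3–0.
Design 4 vs Design 9: Design 4 wins 2–1.
Design 8 vs Design 9: Design 9 wins 2–1.
Design 4 beats each rival — Design 8 (3–0), Design 9 (2–1) — so Design 4 is the Condorcet winner.

Yes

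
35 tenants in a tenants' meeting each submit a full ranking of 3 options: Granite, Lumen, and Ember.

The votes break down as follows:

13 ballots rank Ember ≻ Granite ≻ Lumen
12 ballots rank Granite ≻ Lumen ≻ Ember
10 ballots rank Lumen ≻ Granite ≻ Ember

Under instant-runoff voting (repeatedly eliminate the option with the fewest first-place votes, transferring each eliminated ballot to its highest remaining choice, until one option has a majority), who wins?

Granite

Round 1: Ember 13, Granite 12, Lumen 10. Lumen has the fewest and is eliminated.
Round 2: Granite 22, Ember 13. Granite has a majority.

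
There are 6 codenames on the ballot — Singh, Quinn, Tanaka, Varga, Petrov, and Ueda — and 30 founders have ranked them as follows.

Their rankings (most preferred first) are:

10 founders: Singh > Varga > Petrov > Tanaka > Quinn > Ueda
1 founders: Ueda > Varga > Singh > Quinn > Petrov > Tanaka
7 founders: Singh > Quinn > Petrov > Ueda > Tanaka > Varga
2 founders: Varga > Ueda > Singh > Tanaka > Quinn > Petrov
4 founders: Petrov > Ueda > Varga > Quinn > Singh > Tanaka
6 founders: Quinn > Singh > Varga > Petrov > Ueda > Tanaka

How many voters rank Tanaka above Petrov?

Ballots ranking Tanaka above Petrov: 2.
Ballots ranking Petrov above Tanaka: 10+1+7+4+6 = 28.
So 2 of 30 voters prefer Tanaka to Petrov.

2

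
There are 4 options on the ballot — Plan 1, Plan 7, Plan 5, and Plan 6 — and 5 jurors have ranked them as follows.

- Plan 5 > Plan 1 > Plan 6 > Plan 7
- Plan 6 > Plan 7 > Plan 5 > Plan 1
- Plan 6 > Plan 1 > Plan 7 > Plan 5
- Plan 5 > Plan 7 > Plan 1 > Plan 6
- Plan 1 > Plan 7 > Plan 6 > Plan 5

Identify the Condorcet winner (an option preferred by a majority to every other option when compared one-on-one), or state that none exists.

No Condorcet winner

Head-to-head results (5 voters total):
Plan 1 vs Plan 7: Plan 1 wins 3–2.
Plan 1 vs Plan 5: Plan 5 wins 3–2.
Plan 1 vs Plan 6: Plan 1 wins 3–2.
Plan 7 vs Plan 5: Plan 7 wins 3–2.
Plan 7 vs Plan 6: Plan 6 wins 3–2.
Plan 5 vs Plan 6: Plan 6 wins 3–2.
No candidate beats all others: Plan 1 beats Plan 7 beats Plan 5 beats Plan 1, a majority cycle.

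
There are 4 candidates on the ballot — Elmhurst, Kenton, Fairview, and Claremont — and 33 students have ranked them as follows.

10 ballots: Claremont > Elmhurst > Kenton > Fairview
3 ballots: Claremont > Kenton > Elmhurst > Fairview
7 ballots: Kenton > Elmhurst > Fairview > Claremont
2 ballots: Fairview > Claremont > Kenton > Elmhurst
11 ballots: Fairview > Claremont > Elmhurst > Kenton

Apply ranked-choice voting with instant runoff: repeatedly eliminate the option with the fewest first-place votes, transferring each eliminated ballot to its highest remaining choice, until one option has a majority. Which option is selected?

Round 1: Fairview 13, Claremont 13, Kenton 7, Elmhurst 0. Elmhurst has the fewest and is eliminated.
Round 2: Fairview 13, Claremont 13, Kenton 7. Kenton has the fewest and is eliminated.
Round 3: Fairview 20, Claremont 13. Fairview has a majority.

Fairview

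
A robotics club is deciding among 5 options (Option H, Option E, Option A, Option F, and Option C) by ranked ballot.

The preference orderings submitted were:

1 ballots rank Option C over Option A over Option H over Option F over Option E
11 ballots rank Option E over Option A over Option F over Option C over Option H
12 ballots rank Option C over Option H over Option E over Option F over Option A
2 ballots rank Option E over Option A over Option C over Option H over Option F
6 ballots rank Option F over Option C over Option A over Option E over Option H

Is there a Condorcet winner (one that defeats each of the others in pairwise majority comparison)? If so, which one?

No Condorcet winner

Head-to-head results (32 voters total):
Option H vs Option E: Option E wins 19–13.
Option H vs Option A: Option A wins 20–12.
Option H vs Option F: Option F wins 17–15.
Option H vs Option C: Option C wins 32–0.
Option E vs Option A: Option E wins 25–7.
Option E vs Option F: Option E wins 25–7.
Option E vs Option C: Option C wins 19–13.
Option A vs Option F: Option F wins 18–14.
Option A vs Option C: Option C wins 19–13.
Option F vs Option C: Option F wins 17–15.
No candidate beats all others: Option E beats Option F beats Option C beats Option E, a majority cycle.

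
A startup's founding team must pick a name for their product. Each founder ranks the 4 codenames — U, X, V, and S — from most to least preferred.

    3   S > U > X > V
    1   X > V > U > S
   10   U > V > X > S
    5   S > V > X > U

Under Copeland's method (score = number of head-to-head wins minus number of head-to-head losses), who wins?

U

Pairwise results:
  U vs X: U wins 13–6.
  U vs V: U wins 13–6.
  U vs S: U wins 11–8.
  X vs V: V wins 15–4.
  X vs S: X wins 11–8.
  V vs S: V wins 11–8.
Copeland scores (wins − losses):
  U: 3 − 0 = 3
  X: 1 − 2 = -1
  V: 2 − 1 = 1
  S: 0 − 3 = -3
U has the best Copeland score.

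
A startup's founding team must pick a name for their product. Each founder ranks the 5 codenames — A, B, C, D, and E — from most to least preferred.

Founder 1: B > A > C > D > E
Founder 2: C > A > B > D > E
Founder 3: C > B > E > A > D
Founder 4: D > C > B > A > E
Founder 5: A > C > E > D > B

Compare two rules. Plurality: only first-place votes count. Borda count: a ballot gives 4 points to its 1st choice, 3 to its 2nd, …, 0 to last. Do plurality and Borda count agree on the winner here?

Yes

Plurality first-place counts: A 1, B 1, C 2, D 1, E 0 → C.
Borda totals: A 12, B 11, C 16, D 7, E 4 → C.
The two rules agree on C.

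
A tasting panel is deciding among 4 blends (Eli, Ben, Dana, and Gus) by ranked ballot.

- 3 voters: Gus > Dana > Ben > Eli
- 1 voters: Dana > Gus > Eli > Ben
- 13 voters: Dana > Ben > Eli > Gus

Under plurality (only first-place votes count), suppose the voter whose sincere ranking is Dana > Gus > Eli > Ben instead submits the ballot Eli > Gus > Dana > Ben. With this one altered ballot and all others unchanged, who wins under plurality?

First-place totals with the altered ballot: Eli 1, Ben 0, Dana 13, Gus 3.
The winner is unchanged: still Dana.

Dana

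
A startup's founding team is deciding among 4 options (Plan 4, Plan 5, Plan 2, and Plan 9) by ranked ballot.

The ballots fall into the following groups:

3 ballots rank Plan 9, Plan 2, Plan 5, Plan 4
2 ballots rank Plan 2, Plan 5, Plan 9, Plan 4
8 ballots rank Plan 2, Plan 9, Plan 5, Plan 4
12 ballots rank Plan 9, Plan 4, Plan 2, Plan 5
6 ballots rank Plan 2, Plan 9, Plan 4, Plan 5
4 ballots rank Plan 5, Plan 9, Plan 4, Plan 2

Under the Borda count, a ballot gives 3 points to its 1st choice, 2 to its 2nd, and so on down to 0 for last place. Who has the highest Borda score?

Plan 9

Borda scores:
  Plan 4: 3·0 + 2·0 + 8·0 + 12·2 + 6·1 + 4·1 = 34
  Plan 5: 3·1 + 2·2 + 8·1 + 12·0 + 6·0 + 4·3 = 27
  Plan 2: 3·2 + 2·3 + 8·3 + 12·1 + 6·3 + 4·0 = 66
  Plan 9: 3·3 + 2·1 + 8·2 + 12·3 + 6·2 + 4·2 = 83
Plan 9 has the highest total.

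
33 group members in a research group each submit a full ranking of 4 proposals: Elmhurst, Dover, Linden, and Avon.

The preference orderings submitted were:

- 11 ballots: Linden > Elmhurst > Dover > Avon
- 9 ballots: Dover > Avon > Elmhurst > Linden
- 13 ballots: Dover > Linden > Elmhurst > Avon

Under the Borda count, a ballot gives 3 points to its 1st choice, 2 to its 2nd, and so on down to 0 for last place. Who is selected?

Borda scores:
  Elmhurst: 11·2 + 9·1 + 13·1 = 44
  Dover: 11·1 + 9·3 + 13·3 = 77
  Linden: 11·3 + 9·0 + 13·2 = 59
  Avon: 11·0 + 9·2 + 13·0 = 18
Dover has the highest total.

Dover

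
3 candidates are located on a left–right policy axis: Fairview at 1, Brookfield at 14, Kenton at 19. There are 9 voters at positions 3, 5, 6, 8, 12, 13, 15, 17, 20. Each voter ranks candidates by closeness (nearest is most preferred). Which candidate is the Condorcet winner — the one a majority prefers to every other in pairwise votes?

Brookfield

With single-peaked preferences on a line, the Condorcet winner is the candidate closest to the median voter.
The median voter (position 12) is closest to Brookfield at 14.
Check: Brookfield vs Kenton — voters closer to Brookfield: 7 of 9.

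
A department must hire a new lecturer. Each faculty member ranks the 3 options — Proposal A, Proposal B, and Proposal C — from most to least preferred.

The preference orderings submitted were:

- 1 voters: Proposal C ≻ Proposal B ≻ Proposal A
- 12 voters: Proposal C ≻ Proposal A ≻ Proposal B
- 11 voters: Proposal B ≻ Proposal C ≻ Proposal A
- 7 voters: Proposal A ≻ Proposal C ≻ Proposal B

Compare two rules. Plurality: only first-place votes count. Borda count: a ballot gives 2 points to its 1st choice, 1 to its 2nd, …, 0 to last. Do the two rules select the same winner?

Plurality first-place counts: Proposal A 7, Proposal B 11, Proposal C 13 → Proposal C.
Borda totals: Proposal A 26, Proposal B 23, Proposal C 44 → Proposal C.
The two rules agree on Proposal C.

Yes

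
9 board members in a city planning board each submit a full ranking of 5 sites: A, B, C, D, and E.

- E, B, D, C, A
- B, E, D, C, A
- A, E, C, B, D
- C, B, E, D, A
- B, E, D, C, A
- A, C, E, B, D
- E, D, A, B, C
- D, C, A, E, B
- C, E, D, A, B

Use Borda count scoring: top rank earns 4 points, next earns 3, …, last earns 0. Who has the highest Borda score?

E

Borda scores:
  A: 0 + 0 + 4 + 0 + 0 + 4 + 2 + 2 + 1 = 13
  B: 3 + 4 + 1 + 3 + 4 + 1 + 1 + 0 + 0 = 17
  C: 1 + 1 + 2 + 4 + 1 + 3 + 0 + 3 + 4 = 19
  D: 2 + 2 + 0 + 1 + 2 + 0 + 3 + 4 + 2 = 16
  E: 4 + 3 + 3 + 2 + 3 + 2 + 4 + 1 + 3 = 25
E has the highest total.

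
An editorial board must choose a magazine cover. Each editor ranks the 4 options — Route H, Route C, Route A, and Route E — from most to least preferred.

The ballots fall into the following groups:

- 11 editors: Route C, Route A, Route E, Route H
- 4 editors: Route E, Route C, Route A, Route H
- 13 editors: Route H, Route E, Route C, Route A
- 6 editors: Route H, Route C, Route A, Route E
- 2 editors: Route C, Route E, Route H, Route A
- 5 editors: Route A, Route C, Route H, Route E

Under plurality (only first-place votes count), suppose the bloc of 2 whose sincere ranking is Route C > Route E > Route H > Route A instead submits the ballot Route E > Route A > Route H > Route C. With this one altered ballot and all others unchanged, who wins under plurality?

First-place totals with the altered ballot: Route H 19, Route C 11, Route A 5, Route E 6.
The winner is unchanged: still Route H.

Route H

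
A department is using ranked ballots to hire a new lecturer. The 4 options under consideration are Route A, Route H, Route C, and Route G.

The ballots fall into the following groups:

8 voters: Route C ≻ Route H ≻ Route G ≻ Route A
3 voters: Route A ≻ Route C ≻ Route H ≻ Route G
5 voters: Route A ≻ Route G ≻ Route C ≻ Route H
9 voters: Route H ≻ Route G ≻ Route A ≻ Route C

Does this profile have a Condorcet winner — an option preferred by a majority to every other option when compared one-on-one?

No

Head-to-head results (25 voters total):
Route A vs Route H: Route H wins 17–8.
Route A vs Route C: Route A wins 17–8.
Route A vs Route G: Route G wins 17–8.
Route H vs Route C: Route C wins 16–9.
Route H vs Route G: Route H wins 20–5.
Route C vs Route G: Route G wins 14–11.
No candidate beats all others: Route A beats Route C beats Route H beats Route A, a majority cycle.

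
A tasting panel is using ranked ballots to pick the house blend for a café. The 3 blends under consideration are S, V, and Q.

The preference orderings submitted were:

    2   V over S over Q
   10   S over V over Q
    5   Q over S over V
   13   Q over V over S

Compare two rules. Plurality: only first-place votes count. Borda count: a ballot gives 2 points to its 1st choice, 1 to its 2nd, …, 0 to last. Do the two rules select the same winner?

Plurality first-place counts: S 10, V 2, Q 18 → Q.
Borda totals: S 27, V 27, Q 36 → Q.
The two rules agree on Q.

Yes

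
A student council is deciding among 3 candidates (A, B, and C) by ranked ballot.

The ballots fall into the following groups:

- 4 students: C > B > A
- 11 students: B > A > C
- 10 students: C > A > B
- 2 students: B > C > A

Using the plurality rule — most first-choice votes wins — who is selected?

First-place vote totals:
  A: 0
  B: 13
  C: 14
C has the most first-place votes.

C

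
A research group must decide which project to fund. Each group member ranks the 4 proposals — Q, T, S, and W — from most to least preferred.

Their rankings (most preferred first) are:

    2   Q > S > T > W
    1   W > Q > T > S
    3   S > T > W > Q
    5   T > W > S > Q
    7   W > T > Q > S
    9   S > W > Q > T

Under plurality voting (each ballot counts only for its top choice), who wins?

First-place vote totals:
  Q: 2
  T: 5
  S: 12
  W: 8
S has the most first-place votes.

S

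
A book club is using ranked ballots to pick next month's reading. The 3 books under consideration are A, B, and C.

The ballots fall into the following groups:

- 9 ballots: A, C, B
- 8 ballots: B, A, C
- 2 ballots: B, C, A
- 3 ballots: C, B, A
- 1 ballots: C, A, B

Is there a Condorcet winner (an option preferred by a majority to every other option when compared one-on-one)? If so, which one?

Head-to-head results (23 voters total):
A vs B: B wins 13–10.
A vs C: A wins 17–6.
B vs C: C wins 13–10.
No candidate beats all others: A beats C beats B beats A, a majority cycle.

No Condorcet winner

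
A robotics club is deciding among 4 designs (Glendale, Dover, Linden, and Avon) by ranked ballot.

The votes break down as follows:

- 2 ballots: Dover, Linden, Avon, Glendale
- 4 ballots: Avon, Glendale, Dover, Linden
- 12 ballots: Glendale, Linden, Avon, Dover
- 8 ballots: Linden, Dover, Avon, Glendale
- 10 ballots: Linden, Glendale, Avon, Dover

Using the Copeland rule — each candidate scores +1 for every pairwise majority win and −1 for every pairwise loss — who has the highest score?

Pairwise results:
  Glendale vs Dover: Glendale wins 26–10.
  Glendale vs Linden: Linden wins 20–16.
  Glendale vs Avon: Glendale wins 22–14.
  Dover vs Linden: Linden wins 30–6.
  Dover vs Avon: Avon wins 26–10.
  Linden vs Avon: Linden wins 32–4.
Copeland scores (wins − losses):
  Glendale: 2 − 1 = 1
  Dover: 0 − 3 = -3
  Linden: 3 − 0 = 3
  Avon: 1 − 2 = -1
Linden has the best Copeland score.

Linden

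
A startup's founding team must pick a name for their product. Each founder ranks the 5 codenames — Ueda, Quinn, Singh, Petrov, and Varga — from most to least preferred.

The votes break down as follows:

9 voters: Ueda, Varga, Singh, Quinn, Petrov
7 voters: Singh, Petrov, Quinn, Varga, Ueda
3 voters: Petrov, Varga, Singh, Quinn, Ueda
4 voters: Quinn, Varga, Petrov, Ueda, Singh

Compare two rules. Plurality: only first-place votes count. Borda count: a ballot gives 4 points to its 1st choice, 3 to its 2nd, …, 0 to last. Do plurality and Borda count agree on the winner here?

Plurality first-place counts: Ueda 9, Quinn 4, Singh 7, Petrov 3, Varga 0 → Ueda.
Borda totals: Ueda 40, Quinn 42, Singh 52, Petrov 41, Varga 55 → Varga.
The two rules disagree: plurality picks Ueda, Borda picks Varga.

No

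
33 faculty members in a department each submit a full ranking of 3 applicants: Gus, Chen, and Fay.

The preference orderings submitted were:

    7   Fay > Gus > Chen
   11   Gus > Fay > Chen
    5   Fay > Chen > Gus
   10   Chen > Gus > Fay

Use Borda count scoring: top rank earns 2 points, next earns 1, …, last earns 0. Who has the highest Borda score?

Borda scores:
  Gus: 7·1 + 11·2 + 5·0 + 10·1 = 39
  Chen: 7·0 + 11·0 + 5·1 + 10·2 = 25
  Fay: 7·2 + 11·1 + 5·2 + 10·0 = 35
Gus has the highest total.

Gus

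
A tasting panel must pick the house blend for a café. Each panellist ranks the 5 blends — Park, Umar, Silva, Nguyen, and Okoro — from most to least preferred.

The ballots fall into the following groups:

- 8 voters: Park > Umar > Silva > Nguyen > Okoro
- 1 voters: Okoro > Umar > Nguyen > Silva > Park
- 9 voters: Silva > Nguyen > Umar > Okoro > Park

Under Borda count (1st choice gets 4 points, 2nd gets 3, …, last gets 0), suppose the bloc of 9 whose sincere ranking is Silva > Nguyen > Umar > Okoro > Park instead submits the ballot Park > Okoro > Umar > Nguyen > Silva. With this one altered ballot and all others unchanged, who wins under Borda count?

Park

Borda totals with the altered ballot: Park 68, Umar 45, Silva 17, Nguyen 19, Okoro 31.
The switch changes the winner from Silva to Park.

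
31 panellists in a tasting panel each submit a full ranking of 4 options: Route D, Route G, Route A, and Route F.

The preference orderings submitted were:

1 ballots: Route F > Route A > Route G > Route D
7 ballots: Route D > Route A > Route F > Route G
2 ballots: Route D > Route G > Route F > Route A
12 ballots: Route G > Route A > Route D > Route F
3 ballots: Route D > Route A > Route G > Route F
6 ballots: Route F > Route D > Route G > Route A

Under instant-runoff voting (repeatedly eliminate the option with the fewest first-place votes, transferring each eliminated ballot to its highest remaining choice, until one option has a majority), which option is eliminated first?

Route A

Round 1: Route D 12, Route G 12, Route F 7, Route A 0. Route A has the fewest and is eliminated.
Round 2: Route D 12, Route G 12, Route F 7. Route F has the fewest and is eliminated.
Round 3: Route D 18, Route G 13. Route D has a majority.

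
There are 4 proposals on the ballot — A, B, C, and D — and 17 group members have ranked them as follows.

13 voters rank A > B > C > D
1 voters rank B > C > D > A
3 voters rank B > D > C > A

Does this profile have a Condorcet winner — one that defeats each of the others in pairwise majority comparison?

Yes

Head-to-head results (17 voters total):
A vs B: A wins 13–4.
A vs C: A wins 13–4.
A vs D: A wins 13–4.
B vs C: B wins 17–0.
B vs D: B wins 17–0.
C vs D: C wins 14–3.
A beats each rival — B (13–4), C (13–4), D (13–4) — so A is the Condorcet winner.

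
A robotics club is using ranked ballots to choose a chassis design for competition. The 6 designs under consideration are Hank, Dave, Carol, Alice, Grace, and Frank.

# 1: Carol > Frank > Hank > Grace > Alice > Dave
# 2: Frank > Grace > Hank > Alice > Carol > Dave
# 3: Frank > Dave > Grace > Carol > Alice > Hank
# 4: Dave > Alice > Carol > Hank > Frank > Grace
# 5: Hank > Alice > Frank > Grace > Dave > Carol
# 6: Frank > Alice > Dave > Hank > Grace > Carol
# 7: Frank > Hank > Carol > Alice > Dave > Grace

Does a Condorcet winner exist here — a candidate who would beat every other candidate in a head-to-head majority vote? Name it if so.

Frank

Head-to-head results (7 voters total):
Hank vs Dave: Hank wins 4–3.
Hank vs Carol: Hank wins 4–3.
Hank vs Alice: Hank wins 4–3.
Hank vs Grace: Hank wins 5–2.
Hank vs Frank: Frank wins 5–2.
Dave vs Carol: Dave wins 4–3.
Dave vs Alice: Alice wins 5–2.
Dave vs Grace: Dave wins 4–3.
Dave vs Frank: Frank wins 6–1.
Carol vs Alice: Alice wins 4–3.
Carol vs Grace: Grace wins 4–3.
Carol vs Frank: Frank wins 5–2.
Alice vs Grace: Alice wins 4–3.
Alice vs Frank: Frank wins 5–2.
Grace vs Frank: Frank wins 7–0.
Frank beats each rival — Hank (5–2), Dave (6–1), Carol (5–2), Alice (5–2), Grace (7–0) — so Frank is the Condorcet winner.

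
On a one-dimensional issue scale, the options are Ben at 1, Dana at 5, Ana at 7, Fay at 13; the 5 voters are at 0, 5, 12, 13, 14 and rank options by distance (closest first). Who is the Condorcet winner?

With single-peaked preferences on a line, the Condorcet winner is the candidate closest to the median voter.
The median voter (position 12) is closest to Fay at 13.
Check: Fay vs Ben — voters closer to Fay: 3 of 5.

Fay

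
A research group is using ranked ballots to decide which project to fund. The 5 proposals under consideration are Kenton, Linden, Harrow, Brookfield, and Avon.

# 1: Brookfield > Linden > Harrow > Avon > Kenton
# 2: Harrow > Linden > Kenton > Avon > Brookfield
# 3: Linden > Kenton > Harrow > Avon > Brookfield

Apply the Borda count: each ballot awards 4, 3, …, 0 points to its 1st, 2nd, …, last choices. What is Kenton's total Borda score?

5

Borda scores:
  Kenton: 0 + 2 + 3 = 5
  Linden: 3 + 3 + 4 = 10
  Harrow: 2 + 4 + 2 = 8
  Brookfield: 4 + 0 + 0 = 4
  Avon: 1 + 1 + 1 = 3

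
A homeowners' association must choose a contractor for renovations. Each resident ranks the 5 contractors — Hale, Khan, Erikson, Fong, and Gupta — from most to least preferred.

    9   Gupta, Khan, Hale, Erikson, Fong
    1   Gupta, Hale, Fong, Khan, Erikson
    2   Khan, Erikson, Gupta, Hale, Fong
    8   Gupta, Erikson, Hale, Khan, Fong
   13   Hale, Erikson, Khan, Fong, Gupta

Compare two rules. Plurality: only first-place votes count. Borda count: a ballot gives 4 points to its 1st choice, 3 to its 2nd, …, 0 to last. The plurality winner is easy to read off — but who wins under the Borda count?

Plurality first-place counts: Hale 13, Khan 2, Erikson 0, Fong 0, Gupta 18 → Gupta.
Borda totals: Hale 91, Khan 70, Erikson 78, Fong 15, Gupta 76 → Hale.

Hale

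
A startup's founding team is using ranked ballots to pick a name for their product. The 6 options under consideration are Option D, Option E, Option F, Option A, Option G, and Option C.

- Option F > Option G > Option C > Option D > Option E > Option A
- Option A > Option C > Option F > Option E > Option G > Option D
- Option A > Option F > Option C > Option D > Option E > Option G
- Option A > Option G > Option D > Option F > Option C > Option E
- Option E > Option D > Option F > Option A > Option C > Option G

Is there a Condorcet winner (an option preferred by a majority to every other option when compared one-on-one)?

Yes

Head-to-head results (5 voters total):
Option D vs Option E: Option D wins 3–2.
Option D vs Option F: Option F wins 3–2.
Option D vs Option A: Option A wins 3–2.
Option D vs Option G: Option G wins 3–2.
Option D vs Option C: Option C wins 3–2.
Option E vs Option F: Option F wins 4–1.
Option E vs Option A: Option A wins 3–2.
Option E vs Option G: Option E wins 3–2.
Option E vs Option C: Option C wins 4–1.
Option F vs Option A: Option A wins 3–2.
Option F vs Option G: Option F wins 4–1.
Option F vs Option C: Option F wins 4–1.
Option A vs Option G: Option A wins 4–1.
Option A vs Option C: Option A wins 4–1.
Option G vs Option C: Option C wins 3–2.
Option A beats each rival — Option D (3–2), Option E (3–2), Option F (3–2), Option G (4–1), Option C (4–1) — so Option A is the Condorcet winner.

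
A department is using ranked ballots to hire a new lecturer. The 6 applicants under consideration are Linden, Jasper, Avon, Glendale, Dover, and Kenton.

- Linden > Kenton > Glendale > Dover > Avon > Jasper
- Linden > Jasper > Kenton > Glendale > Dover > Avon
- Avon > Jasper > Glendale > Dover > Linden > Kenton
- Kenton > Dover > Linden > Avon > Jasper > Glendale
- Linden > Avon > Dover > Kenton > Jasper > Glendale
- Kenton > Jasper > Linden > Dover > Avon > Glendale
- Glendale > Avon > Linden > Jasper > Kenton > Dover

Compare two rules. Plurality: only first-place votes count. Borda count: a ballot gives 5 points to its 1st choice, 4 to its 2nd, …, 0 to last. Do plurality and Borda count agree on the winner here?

Yes

Plurality first-place counts: Linden 3, Jasper 0, Avon 1, Glendale 1, Dover 0, Kenton 2 → Linden.
Borda totals: Linden 25, Jasper 16, Avon 17, Glendale 13, Dover 14, Kenton 20 → Linden.
The two rules agree on Linden.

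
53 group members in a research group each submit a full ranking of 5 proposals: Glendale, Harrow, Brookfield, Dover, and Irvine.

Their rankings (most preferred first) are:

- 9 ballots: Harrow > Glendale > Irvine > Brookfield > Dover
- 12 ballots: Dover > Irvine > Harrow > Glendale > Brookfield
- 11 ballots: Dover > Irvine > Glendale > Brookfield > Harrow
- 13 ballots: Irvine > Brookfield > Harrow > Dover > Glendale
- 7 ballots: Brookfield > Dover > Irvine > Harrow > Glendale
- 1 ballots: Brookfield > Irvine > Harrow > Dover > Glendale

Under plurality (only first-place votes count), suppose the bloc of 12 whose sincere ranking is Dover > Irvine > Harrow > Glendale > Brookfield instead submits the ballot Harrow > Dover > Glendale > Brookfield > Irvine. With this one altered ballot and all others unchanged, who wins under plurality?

Harrow

First-place totals with the altered ballot: Glendale 0, Harrow 21, Brookfield 8, Dover 11, Irvine 13.
The switch changes the winner from Dover to Harrow.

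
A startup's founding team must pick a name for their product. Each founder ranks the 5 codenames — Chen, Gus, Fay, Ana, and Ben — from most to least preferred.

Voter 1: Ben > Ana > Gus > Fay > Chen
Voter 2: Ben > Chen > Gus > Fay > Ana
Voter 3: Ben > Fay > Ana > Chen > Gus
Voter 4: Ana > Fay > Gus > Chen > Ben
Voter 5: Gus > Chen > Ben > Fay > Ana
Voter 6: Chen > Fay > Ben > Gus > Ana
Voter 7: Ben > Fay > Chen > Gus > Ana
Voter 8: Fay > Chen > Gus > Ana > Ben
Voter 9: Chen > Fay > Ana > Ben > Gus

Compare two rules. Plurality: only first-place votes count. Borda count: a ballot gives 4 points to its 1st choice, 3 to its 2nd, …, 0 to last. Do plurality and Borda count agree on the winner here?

Plurality first-place counts: Chen 2, Gus 1, Fay 1, Ana 1, Ben 4 → Ben.
Borda totals: Chen 21, Gus 14, Fay 22, Ana 12, Ben 21 → Fay.
The two rules disagree: plurality picks Ben, Borda picks Fay.

No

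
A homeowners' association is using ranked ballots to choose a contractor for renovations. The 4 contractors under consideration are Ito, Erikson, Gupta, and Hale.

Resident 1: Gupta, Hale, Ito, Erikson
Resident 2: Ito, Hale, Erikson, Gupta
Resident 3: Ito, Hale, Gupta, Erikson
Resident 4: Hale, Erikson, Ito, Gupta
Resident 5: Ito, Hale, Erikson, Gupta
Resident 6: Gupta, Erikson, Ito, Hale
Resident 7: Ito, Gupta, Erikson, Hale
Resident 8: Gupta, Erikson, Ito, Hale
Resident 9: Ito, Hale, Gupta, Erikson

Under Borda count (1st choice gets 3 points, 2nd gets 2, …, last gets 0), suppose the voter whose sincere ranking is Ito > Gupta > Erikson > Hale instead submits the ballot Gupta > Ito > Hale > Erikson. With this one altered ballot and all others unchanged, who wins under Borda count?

Borda totals with the altered ballot: Ito 18, Erikson 8, Gupta 14, Hale 14.
The winner is unchanged: still Ito.

Ito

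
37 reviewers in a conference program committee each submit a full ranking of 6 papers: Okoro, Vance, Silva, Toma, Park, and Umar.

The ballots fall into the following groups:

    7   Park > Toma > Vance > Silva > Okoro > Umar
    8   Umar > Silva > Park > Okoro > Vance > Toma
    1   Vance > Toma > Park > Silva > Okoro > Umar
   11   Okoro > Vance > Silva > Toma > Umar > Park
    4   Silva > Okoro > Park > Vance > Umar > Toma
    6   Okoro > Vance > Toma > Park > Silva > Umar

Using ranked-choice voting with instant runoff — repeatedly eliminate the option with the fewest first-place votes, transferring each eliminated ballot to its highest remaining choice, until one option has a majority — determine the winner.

Round 1: Okoro 17, Umar 8, Park 7, Silva 4, Vance 1, Toma 0. Toma has the fewest and is eliminated.
Round 2: Okoro 17, Umar 8, Park 7, Silva 4, Vance 1. Vance has the fewest and is eliminated.
Round 3: Okoro 17, Park 8, Umar 8, Silva 4. Silva has the fewest and is eliminated.
Round 4: Okoro 21, Park 8, Umar 8. Okoro has a majority.

Okoro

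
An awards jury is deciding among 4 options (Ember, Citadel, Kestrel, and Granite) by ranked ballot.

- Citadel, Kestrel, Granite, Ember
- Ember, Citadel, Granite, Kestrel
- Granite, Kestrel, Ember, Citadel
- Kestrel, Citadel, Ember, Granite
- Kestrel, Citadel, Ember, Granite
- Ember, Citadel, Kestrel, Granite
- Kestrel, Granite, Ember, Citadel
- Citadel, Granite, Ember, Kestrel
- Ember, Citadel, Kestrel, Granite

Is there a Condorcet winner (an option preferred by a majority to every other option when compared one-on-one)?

Head-to-head results (9 voters total):
Ember vs Citadel: Ember wins 5–4.
Ember vs Kestrel: Kestrel wins 5–4.
Ember vs Granite: Ember wins 5–4.
Citadel vs Kestrel: Citadel wins 5–4.
Citadel vs Granite: Citadel wins 7–2.
Kestrel vs Granite: Kestrel wins 6–3.
No candidate beats all others: Ember beats Citadel beats Kestrel beats Ember, a majority cycle.

No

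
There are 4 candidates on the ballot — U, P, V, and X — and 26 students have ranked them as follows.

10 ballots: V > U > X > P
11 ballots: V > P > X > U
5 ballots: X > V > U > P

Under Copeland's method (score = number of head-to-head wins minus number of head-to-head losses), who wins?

Pairwise results:
  U vs P: U wins 15–11.
  U vs V: V wins 26–0.
  U vs X: X wins 16–10.
  P vs V: V wins 26–0.
  P vs X: X wins 15–11.
  V vs X: V wins 21–5.
Copeland scores (wins − losses):
  U: 1 − 2 = -1
  P: 0 − 3 = -3
  V: 3 − 0 = 3
  X: 2 − 1 = 1
V has the best Copeland score.

V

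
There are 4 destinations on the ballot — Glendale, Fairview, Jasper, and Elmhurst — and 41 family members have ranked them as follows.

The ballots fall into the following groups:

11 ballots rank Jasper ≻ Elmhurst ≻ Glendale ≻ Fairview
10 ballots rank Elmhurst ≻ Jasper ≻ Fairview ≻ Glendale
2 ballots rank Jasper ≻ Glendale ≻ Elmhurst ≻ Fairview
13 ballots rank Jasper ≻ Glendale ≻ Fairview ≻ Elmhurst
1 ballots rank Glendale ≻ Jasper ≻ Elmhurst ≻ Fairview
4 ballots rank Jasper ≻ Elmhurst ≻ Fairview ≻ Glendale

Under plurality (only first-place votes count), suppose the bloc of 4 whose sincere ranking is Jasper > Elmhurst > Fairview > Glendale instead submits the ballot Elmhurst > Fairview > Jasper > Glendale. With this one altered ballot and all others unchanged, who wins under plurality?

Jasper

First-place totals with the altered ballot: Glendale 1, Fairview 0, Jasper 26, Elmhurst 14.
The winner is unchanged: still Jasper.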